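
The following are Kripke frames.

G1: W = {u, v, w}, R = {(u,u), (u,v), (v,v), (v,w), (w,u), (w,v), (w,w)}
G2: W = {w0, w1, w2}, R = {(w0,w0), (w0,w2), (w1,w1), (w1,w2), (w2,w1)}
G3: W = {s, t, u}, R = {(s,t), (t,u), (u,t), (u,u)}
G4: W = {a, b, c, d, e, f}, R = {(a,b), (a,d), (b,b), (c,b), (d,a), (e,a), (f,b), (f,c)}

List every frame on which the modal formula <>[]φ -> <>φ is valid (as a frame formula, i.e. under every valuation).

G1

This is the axiom for a generalized confluence (Geach) condition; its first-order frame correspondent is forall x forall y (xRy -> exists w (yRw & xRw)).
G1: ✓.
G2: fails — w0Rw2 but no w with w2Rw and w0Rw.
G3: fails — sRt but no w with tRw and sRw.
G4: fails — aRd but no w with dRw and aRw.
Valid on: G1.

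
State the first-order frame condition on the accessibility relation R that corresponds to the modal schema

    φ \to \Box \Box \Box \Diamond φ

\forall x \forall z (x R^3 z \to \exists w (x = w \wedge zRw))

This is a Sahlqvist (Geach-type) schema ◇^0□^0φ → □^3◇^1φ.
First-order correspondent: \forall x \forall z (x R^3 z \to \exists w (x = w \wedge zRw)).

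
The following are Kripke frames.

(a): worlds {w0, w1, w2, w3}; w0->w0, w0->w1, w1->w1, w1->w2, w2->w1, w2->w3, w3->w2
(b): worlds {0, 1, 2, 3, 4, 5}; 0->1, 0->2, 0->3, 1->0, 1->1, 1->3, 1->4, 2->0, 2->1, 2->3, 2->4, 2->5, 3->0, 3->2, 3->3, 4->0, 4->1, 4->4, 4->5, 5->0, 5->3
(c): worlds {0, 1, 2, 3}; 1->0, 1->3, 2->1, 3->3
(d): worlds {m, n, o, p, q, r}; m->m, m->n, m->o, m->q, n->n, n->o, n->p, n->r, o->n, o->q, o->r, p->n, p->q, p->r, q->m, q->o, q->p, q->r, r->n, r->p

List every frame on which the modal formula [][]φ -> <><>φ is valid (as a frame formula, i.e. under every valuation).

This is the axiom for a generalized confluence (Geach) condition; its first-order frame correspondent is forall x exists w (x R^2 w & x R^2 w).
(a): condition met.
(b): condition met.
(c): fails — at 0 but no w with 0R²w and 0R²w.
(d): condition met.
Valid on: (a), (b), (d).

(a), (b), (d)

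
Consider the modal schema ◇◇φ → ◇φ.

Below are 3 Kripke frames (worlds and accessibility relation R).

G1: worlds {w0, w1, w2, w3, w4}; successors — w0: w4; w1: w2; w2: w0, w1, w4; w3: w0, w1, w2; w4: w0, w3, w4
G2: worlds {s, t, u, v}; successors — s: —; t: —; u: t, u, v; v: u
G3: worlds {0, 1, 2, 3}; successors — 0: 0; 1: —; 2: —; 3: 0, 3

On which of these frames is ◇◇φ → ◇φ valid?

G3

The schema corresponds to transitivity: ∀x ∀y ∀z (Rxy ∧ Ryz → Rxz).
G1: fails — Rw1w2 and Rw2w4 but not Rw1w4.
G2: fails — Rvu and Ruv but not Rvv.
G3: satisfies the condition.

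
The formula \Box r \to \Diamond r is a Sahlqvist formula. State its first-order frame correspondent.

Suppose □r→◇r is valid. At any x set V(r)=W. Then □r at x, so ◇r at x, so x has a successor.

seriality: \forall x \exists y Rxy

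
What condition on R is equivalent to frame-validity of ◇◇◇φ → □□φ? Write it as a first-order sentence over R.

This is a Sahlqvist (Geach-type) schema ◇^3□^0φ → □^2◇^0φ.
Minimal-valuation argument: fix x; take any y with xR^3y and any z with xR^2z. Set V(φ) to the set of worlds R-reachable from y in exactly 0 steps. Then □^0φ holds at y, so the antecedent holds at x; validity forces ◇^0φ at z, giving a w with zR^0w and yR^0w.
First-order correspondent: ∀x ∀y ∀z ((xR³y ∧ xR²z) → ∃w (y = w ∧ z = w)).

∀x ∀y ∀z ((xR³y ∧ xR²z) → ∃w (y = w ∧ z = w))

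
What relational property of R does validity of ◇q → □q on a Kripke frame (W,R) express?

Partial functionality

This schema is the CD axiom.
Its frame correspondent is partial functionality — ∀x ∀y ∀z (Rxy ∧ Rxz → y = z).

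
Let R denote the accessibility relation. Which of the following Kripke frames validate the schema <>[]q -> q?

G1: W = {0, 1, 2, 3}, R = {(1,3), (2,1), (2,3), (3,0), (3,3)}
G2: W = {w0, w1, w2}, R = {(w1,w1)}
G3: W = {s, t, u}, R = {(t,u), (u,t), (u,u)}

G2, G3

The schema corresponds to symmetry: forall x forall y (Rxy -> Ryx).
G1: fails — R23 but not R32.
G2: ✓.
G3: ✓.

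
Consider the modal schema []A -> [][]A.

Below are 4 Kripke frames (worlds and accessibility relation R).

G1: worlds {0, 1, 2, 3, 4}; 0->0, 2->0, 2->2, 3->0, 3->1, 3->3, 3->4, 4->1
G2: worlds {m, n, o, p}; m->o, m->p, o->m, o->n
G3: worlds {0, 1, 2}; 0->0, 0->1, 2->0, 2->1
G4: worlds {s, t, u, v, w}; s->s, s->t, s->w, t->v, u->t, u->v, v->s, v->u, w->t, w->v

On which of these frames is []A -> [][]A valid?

G1, G3

The schema corresponds to transitivity: forall x forall y forall z (Rxy & Ryz -> Rxz).
G1: satisfies the condition.
G2: fails — Rom and Rmo but not Roo.
G3: satisfies the condition.
G4: fails — Ruv and Rvu but not Ruu.
Valid on: G1, G3.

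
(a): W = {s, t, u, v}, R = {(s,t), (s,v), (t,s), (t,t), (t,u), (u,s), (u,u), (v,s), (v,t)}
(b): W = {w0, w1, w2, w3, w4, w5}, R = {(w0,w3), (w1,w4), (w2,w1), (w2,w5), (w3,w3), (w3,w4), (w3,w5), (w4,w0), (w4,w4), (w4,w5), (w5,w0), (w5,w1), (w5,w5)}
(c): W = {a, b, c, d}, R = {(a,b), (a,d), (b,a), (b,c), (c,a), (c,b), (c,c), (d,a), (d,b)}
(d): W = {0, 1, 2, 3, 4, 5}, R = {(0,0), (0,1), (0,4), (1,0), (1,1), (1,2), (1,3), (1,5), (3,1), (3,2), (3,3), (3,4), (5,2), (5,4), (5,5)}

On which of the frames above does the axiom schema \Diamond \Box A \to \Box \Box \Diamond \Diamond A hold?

(a), (c)

Frame correspondent (Sahlqvist): \forall x \forall y \forall z ((xRy \wedge x R^2 z) \to \exists w (yRw \wedge z R^2 w)) — i.e. a generalized confluence (Geach) condition.
(a): condition met.
(b): fails — w4Rw0, w4R²w1 but no w with w0Rw and w1R²w.
(c): condition met.
(d): fails — 0R0, 0R²2 but no w with 0Rw and 2R²w.
Valid on: (a), (c).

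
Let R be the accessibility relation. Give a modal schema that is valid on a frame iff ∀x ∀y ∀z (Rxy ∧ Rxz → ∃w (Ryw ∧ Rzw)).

◇□ψ → □◇ψ

A defining formula is ◇□ψ → □◇ψ (the .2 axiom).
Suppose ◇□ψ→□◇ψ is valid. Take Rxy, Rxz and set V(ψ)={w : Ryw}. Then □ψ at y so ◇□ψ at x, so □◇ψ at x, so ◇ψ at z, giving w with Rzw and Ryw.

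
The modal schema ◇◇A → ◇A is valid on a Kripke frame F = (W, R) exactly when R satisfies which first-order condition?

Replacing A by ¬A and contraposing gives the equivalent schema □A → □□A.
Suppose □A→□□A is valid. Take Rxy, Ryz and set V(A)={w : Rxw}. Then □A at x, so □□A at x, so □A at y, so A at z, i.e. Rxz.
The converse is a direct semantic check.
So the correspondent is transitivity.

transitivity: ∀x ∀y ∀z (Rxy ∧ Ryz → Rxz)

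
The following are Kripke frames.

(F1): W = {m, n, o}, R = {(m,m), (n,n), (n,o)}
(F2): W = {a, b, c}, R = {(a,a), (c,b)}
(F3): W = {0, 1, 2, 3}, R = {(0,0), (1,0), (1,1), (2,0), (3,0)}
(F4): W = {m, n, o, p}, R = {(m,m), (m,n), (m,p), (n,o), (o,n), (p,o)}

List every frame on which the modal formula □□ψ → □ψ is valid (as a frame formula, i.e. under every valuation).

(F1), (F3)

This is the axiom for density; its first-order frame correspondent is ∀x ∀y (Rxy → ∃z (Rxz ∧ Rzy)).
(F1): condition met.
(F2): fails — Rcb but no z with Rcz and Rzb.
(F3): condition met.
(F4): fails — Ron but no z with Roz and Rzn.
Valid on: (F1), (F3).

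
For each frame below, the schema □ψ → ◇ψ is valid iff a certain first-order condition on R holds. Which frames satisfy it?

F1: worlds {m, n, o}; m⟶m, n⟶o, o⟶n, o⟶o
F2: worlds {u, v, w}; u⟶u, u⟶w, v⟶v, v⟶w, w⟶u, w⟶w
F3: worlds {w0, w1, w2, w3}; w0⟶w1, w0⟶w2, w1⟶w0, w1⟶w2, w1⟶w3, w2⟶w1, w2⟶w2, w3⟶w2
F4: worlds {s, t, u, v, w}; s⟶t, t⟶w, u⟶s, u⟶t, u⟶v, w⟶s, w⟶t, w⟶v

The schema corresponds to seriality: ∀x ∃y Rxy.
F1: condition met.
F2: condition met.
F3: condition met.
F4: fails — world v has no successor.
Valid on: F1, F2, F3.

F1, F2, F3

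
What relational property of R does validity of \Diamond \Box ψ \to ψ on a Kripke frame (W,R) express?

This is a form of the B axiom.
Its frame correspondent is symmetry — \forall x \forall y (Rxy \to Ryx).

Symmetry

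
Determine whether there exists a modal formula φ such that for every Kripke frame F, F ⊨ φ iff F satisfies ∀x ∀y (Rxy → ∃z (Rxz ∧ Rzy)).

The condition is density. A defining modal formula is □□q → □q.
Suppose □□q→□q is valid. Take Rxy and set V(q)={w : xR²w}. Then □□q at x, so □q at x, so q at y, i.e. ∃z(Rxz∧Rzy).

Definable; □□q → □q defines it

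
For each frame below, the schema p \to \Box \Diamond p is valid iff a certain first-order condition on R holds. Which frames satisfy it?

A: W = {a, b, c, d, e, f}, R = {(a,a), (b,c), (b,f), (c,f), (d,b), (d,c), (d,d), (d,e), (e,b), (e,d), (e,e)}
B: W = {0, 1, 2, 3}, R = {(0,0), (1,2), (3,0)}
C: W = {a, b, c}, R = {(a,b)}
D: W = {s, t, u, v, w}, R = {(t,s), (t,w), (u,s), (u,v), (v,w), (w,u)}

Frame correspondent (Sahlqvist): \forall x \forall y (Rxy \to Ryx) — i.e. symmetry.
A: fails — Rbc but not Rcb.
B: fails — R12 but not R21.
C: fails — Rab but not Rba.
D: fails — Ruv but not Rvu.

none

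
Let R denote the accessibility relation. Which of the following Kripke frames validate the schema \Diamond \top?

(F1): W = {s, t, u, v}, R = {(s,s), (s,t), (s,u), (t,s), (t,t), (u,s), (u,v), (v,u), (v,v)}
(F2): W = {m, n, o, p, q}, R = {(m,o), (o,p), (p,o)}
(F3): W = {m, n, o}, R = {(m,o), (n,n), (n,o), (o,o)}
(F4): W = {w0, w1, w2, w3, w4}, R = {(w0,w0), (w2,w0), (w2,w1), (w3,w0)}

(F1), (F3)

Frame correspondent (Sahlqvist): \forall x \exists y Rxy — i.e. seriality.
(F1): satisfies the condition.
(F2): fails — world n has no successor.
(F3): satisfies the condition.
(F4): fails — world w1 has no successor.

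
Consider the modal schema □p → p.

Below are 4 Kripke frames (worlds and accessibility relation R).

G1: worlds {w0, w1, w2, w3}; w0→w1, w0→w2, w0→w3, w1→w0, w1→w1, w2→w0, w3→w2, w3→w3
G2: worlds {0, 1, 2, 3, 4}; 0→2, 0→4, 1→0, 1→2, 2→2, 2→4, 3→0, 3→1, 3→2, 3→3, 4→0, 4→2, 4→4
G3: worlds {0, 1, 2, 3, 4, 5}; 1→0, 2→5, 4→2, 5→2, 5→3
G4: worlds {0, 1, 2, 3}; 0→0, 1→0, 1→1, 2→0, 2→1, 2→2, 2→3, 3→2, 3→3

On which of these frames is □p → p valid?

Frame correspondent (Sahlqvist): ∀x Rxx — i.e. reflexivity.
G1: fails — world w0 does not see itself.
G2: fails — world 0 does not see itself.
G3: fails — world 0 does not see itself.
G4: holds.

G4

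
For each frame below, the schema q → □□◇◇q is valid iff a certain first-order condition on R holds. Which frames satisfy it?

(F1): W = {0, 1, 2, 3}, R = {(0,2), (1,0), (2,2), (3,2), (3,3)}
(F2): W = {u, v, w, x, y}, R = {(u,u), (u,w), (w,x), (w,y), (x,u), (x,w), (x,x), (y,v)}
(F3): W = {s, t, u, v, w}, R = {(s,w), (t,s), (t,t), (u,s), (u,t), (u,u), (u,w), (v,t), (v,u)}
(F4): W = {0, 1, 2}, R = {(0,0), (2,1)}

Frame correspondent (Sahlqvist): ∀x ∀z (xR²z → ∃w (x = w ∧ zR²w)) — i.e. a generalized confluence (Geach) condition.
(F1): fails — 0R²2 but no w with 0=w and 2R²w.
(F2): fails — uR²y but no t with u=t and yR²t.
(F3): fails — tR²s but no w* with t=w* and sR²w*.
(F4): ✓.
Valid on: (F4).

(F4)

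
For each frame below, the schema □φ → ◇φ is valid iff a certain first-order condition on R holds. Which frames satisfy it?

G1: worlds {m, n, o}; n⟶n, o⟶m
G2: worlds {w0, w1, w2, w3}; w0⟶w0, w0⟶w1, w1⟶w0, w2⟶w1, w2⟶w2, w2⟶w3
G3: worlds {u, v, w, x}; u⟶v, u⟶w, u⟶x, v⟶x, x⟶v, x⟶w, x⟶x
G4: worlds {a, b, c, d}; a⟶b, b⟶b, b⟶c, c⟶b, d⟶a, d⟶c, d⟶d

G4

Frame correspondent (Sahlqvist): ∀x ∃y Rxy — i.e. seriality.
G1: fails — world m has no successor.
G2: fails — world w3 has no successor.
G3: fails — world w has no successor.
G4: satisfies the condition.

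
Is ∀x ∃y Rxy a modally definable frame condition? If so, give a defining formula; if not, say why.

Yes, by □q → ◇q

The condition is seriality. A defining modal formula is □q → ◇q.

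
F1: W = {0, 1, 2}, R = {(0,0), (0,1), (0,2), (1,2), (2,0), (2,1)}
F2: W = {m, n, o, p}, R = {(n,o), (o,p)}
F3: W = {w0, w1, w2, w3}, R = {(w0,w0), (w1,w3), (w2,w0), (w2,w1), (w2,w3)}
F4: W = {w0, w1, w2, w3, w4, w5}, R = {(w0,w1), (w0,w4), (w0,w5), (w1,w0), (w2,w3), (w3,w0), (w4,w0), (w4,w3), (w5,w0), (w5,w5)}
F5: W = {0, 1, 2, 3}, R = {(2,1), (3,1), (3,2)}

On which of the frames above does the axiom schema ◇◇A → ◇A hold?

F3, F5

Frame correspondent (Sahlqvist): ∀x ∀y ∀z (Rxy ∧ Ryz → Rxz) — i.e. transitivity.
F1: fails — R12 and R20 but not R10.
F2: fails — Rno and Rop but not Rnp.
F3: ✓.
F4: fails — Rw1w0 and Rw0w4 but not Rw1w4.
F5: ✓.
Valid on: F3, F5.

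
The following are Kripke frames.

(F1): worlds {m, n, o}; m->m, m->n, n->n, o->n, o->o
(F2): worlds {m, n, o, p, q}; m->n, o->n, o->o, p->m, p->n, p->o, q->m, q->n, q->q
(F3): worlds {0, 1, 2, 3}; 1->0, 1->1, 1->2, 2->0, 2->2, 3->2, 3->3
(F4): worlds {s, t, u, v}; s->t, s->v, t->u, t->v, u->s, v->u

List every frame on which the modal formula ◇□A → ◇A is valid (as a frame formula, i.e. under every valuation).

(F1)

The schema corresponds to a generalized confluence (Geach) condition: ∀x ∀y (xRy → ∃w (yRw ∧ xRw)).
(F1): ✓.
(F2): fails — mRn but no w with nRw and mRw.
(F3): fails — 1R0 but no w with 0Rw and 1Rw.
(F4): fails — sRv but no w with vRw and sRw.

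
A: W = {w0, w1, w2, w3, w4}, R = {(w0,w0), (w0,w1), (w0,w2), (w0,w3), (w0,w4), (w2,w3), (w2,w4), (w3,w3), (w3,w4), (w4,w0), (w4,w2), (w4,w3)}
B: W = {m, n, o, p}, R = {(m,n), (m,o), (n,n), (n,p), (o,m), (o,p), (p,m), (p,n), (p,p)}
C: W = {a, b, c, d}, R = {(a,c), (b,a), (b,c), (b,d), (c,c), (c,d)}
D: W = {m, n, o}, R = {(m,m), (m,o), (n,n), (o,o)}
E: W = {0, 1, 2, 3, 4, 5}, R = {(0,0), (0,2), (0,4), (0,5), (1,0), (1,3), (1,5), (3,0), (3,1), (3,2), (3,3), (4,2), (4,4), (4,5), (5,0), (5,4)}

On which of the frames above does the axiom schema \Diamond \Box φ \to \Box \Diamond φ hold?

B, D

Frame correspondent (Sahlqvist): \forall x \forall y \forall z (Rxy \wedge Rxz \to \exists w (Ryw \wedge Rzw)) — i.e. convergence.
A: fails — Rw0w4 and Rw0w1 but w4 and w1 have no common successor.
B: condition met.
C: fails — Rbc and Rbd but c and d have no common successor.
D: condition met.
E: fails — R00 and R02 but 0 and 2 have no common successor.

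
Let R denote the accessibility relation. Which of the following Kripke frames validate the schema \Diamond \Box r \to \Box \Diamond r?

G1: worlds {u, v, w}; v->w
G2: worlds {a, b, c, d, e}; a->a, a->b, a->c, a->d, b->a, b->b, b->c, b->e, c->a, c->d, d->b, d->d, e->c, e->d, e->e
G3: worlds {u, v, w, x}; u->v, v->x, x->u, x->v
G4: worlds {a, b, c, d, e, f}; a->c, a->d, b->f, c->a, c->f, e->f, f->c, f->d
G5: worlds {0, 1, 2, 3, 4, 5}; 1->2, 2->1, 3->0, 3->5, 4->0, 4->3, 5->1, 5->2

This is the axiom for convergence; its first-order frame correspondent is \forall x \forall y \forall z (Rxy \wedge Rxz \to \exists w (Ryw \wedge Rzw)).
G1: fails — Rvw and Rvw but w and w have no common successor.
G2: ✓.
G3: fails — Rxu and Rxv but u and v have no common successor.
G4: fails — Rac and Rad but c and d have no common successor.
G5: fails — R35 and R30 but 5 and 0 have no common successor.

G2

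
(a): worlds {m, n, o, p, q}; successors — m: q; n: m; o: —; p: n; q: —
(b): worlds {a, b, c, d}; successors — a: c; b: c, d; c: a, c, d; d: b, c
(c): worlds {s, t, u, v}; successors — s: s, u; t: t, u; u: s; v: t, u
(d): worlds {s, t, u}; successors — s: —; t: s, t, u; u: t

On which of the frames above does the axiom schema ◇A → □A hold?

This is the axiom for partial functionality; its first-order frame correspondent is ∀x ∀y ∀z (Rxy ∧ Rxz → y = z).
(a): holds.
(b): fails — b sees both c and d.
(c): fails — s sees both s and u.
(d): fails — t sees both s and t.
Valid on: (a).

(a)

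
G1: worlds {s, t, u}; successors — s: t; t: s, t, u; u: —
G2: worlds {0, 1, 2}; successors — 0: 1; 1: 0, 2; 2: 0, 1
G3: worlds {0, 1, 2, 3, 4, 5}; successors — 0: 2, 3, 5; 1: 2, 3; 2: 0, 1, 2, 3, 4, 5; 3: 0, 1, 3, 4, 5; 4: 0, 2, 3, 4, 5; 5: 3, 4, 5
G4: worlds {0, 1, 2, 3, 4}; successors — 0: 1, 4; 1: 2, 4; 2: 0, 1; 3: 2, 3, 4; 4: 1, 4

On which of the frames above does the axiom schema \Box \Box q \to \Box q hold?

G1, G3

Frame correspondent (Sahlqvist): \forall x \forall y (Rxy \to \exists z (Rxz \wedge Rzy)) — i.e. density.
G1: holds.
G2: fails — R12 but no z with R1z and Rz2.
G3: holds.
G4: fails — R12 but no z with R1z and Rz2.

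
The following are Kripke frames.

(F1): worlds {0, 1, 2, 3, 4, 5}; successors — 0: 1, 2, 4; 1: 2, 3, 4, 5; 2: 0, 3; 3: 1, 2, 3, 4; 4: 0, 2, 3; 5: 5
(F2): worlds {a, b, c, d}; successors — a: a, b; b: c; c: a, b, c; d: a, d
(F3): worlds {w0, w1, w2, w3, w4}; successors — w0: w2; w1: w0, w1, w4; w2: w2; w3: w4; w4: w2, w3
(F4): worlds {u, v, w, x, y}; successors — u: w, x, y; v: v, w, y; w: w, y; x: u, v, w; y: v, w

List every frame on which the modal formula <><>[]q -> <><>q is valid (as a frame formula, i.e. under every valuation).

(F1), (F4)

Frame correspondent (Sahlqvist): forall x forall y (x R^2 y -> exists w (yRw & x R^2 w)) — i.e. a generalized confluence (Geach) condition.
(F1): condition met.
(F2): fails — dR²b but no w with bRw and dR²w.
(F3): fails — w3R²w3 but no w with w3Rw and w3R²w.
(F4): condition met.
Valid on: (F1), (F4).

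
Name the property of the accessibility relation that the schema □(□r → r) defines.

Suppose □(□r→r) is valid. Take Rxy and set V(r)={w : Ryw}. Then at y, □r holds; since □(□r→r) at x, □r→r at y, so r at y, i.e. Ryy.
Conversely, on a frame with shift-reflexivity the schema holds at every world under every valuation.
Frame condition: ∀x ∀y (Rxy → Ryy).

shift-reflexivity: ∀x ∀y (Rxy → Ryy)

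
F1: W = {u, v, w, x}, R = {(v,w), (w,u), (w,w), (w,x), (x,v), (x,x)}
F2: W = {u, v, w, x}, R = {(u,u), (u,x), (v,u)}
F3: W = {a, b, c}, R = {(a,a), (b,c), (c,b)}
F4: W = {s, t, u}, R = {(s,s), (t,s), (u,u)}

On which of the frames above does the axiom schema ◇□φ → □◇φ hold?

The schema corresponds to convergence: ∀x ∀y ∀z (Rxy ∧ Rxz → ∃w (Ryw ∧ Rzw)).
F1: fails — Rww and Rwu but w and u have no common successor.
F2: fails — Rux and Rux but x and x have no common successor.
F3: holds.
F4: holds.

F3, F4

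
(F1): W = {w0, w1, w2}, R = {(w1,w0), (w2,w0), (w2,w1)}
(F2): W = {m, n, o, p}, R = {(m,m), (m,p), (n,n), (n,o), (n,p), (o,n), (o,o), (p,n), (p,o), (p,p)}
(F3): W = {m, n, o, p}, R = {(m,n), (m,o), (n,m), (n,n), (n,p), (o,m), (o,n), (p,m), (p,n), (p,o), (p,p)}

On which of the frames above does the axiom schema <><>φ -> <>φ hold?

Frame correspondent (Sahlqvist): forall x forall y forall z (Rxy & Ryz -> Rxz) — i.e. transitivity.
(F1): satisfies the condition.
(F2): fails — Ron and Rnp but not Rop.
(F3): fails — Rom and Rmo but not Roo.
Valid on: (F1).

(F1)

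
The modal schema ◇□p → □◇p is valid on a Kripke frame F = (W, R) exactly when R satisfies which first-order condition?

convergence: ∀x ∀y ∀z (Rxy ∧ Rxz → ∃w (Ryw ∧ Rzw))

This is the .2 axiom.
Its frame correspondent is convergence — ∀x ∀y ∀z (Rxy ∧ Rxz → ∃w (Ryw ∧ Rzw)).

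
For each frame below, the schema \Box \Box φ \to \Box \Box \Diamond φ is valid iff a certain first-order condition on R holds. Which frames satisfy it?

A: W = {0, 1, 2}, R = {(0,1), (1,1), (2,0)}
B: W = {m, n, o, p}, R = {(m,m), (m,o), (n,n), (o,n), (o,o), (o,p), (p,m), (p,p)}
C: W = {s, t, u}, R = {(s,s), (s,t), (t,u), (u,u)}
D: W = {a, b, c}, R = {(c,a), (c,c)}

A, B, C

The schema corresponds to a generalized confluence (Geach) condition: \forall x \forall z (x R^2 z \to \exists w (x R^2 w \wedge zRw)).
A: holds.
B: holds.
C: holds.
D: fails — cR²a but no w with cR²w and aRw.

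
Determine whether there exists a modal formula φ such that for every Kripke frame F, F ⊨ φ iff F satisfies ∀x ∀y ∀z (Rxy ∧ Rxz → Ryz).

Yes — defined by ◇r → □◇r

Yes: it is the Euclidean property, defined by the 5 schema ◇r → □◇r.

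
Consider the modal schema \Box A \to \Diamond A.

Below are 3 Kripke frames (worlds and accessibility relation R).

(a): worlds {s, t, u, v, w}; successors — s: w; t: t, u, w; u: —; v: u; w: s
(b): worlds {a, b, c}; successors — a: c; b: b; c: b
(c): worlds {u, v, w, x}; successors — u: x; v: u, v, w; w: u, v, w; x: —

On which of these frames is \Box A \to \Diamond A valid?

(b)

The schema corresponds to seriality: \forall x \exists y Rxy.
(a): fails — world u has no successor.
(b): satisfies the condition.
(c): fails — world x has no successor.
Valid on: (b).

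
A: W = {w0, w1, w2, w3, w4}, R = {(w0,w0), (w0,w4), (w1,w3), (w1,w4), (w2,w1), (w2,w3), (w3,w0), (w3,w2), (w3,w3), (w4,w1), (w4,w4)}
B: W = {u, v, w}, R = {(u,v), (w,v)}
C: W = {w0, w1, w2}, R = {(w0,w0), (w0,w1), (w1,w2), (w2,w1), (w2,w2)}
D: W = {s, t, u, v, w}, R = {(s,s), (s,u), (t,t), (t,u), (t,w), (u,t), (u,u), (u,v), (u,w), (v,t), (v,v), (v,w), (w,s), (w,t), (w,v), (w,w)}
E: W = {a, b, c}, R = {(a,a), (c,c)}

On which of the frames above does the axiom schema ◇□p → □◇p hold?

E

The schema corresponds to convergence: ∀x ∀y ∀z (Rxy ∧ Rxz → ∃w (Ryw ∧ Rzw)).
A: fails — Rw1w3 and Rw1w4 but w3 and w4 have no common successor.
B: fails — Ruv and Ruv but v and v have no common successor.
C: fails — Rw0w1 and Rw0w0 but w1 and w0 have no common successor.
D: fails — Rwv and Rws but v and s have no common successor.
E: holds.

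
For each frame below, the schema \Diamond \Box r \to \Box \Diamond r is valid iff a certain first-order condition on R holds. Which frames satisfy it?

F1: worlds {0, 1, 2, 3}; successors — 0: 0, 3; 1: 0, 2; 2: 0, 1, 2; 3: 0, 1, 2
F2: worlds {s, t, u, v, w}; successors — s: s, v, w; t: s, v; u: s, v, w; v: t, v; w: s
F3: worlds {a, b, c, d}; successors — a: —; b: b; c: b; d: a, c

This is the axiom for convergence; its first-order frame correspondent is \forall x \forall y \forall z (Rxy \wedge Rxz \to \exists w (Ryw \wedge Rzw)).
F1: condition met.
F2: fails — Rsv and Rsw but v and w have no common successor.
F3: fails — Rdc and Rda but c and a have no common successor.

F1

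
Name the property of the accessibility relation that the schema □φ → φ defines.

Suppose □φ→φ is valid. At any x set V(φ)={w : Rxw}. Then □φ holds at x, so φ holds at x, i.e. Rxx.

Reflexivity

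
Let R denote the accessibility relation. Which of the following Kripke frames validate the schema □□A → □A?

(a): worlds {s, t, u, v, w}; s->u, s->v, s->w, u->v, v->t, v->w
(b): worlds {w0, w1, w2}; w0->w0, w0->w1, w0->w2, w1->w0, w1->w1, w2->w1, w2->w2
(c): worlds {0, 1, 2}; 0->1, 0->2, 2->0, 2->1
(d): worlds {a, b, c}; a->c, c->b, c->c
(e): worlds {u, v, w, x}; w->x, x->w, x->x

The schema corresponds to density: ∀x ∀y (Rxy → ∃z (Rxz ∧ Rzy)).
(a): fails — Ruv but no z with Ruz and Rzv.
(b): ✓.
(c): fails — R20 but no z with R2z and Rz0.
(d): ✓.
(e): ✓.

(b), (d), (e)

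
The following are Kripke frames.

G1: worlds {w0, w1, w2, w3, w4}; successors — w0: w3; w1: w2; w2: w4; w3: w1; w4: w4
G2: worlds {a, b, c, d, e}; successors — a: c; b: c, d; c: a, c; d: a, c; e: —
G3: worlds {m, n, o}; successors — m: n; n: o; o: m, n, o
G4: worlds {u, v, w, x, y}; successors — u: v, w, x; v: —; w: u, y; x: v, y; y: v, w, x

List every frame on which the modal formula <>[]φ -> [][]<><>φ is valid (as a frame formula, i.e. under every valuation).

G2

Frame correspondent (Sahlqvist): forall x forall y forall z ((xRy & x R^2 z) -> exists w (yRw & z R^2 w)) — i.e. a generalized confluence (Geach) condition.
G1: fails — w0Rw3, w0R²w1 but no w with w3Rw and w1R²w.
G2: ✓.
G3: fails — oRm, oR²m but no w with mRw and mR²w.
G4: fails — uRv, uR²u but no t with vRt and uR²t.
Valid on: G2.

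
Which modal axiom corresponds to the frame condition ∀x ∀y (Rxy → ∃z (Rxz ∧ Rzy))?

□□ψ → □ψ

This is density; the standard corresponding axiom is C4: □□ψ → □ψ.
Suppose □□ψ→□ψ is valid. Take Rxy and set V(ψ)={w : xR²w}. Then □□ψ at x, so □ψ at x, so ψ at y, i.e. ∃z(Rxz∧Rzy).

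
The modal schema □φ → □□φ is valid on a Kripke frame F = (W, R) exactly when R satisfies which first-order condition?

Suppose □φ→□□φ is valid. Take Rxy, Ryz and set V(φ)={w : Rxw}. Then □φ at x, so □□φ at x, so □φ at y, so φ at z, i.e. Rxz.

Transitivity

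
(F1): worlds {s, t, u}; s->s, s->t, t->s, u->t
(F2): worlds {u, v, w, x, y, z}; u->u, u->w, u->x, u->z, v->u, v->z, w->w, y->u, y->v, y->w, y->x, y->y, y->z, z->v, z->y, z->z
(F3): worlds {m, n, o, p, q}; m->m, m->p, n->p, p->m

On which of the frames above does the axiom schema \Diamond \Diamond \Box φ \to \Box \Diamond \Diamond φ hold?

Frame correspondent (Sahlqvist): \forall x \forall y \forall z ((x R^2 y \wedge xRz) \to \exists w (yRw \wedge z R^2 w)) — i.e. a generalized confluence (Geach) condition.
(F1): holds.
(F2): fails — uR²u, uRx but no t with uRt and xR²t.
(F3): holds.
Valid on: (F1), (F3).

(F1), (F3)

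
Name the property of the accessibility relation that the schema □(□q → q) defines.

shift-reflexivity

Suppose □(□q→q) is valid. Take Rxy and set V(q)={w : Ryw}. Then at y, □q holds; since □(□q→q) at x, □q→q at y, so q at y, i.e. Ryy.
Conversely, any frame satisfying ∀x ∀y (Rxy → Ryy) validates the schema.
Frame condition: ∀x ∀y (Rxy → Ryy).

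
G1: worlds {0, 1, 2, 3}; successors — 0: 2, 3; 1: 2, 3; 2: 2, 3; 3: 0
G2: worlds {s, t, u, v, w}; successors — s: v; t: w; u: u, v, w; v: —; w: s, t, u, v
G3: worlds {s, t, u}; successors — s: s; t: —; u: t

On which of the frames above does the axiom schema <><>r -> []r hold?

The schema corresponds to a generalized confluence (Geach) condition: forall x forall y forall z ((x R^2 y & xRz) -> exists w (y = w & z = w)).
G1: fails — 0R²0, 0R2 but 0 ≠ 2.
G2: fails — tR²s, tRw but s ≠ w.
G3: condition met.

G3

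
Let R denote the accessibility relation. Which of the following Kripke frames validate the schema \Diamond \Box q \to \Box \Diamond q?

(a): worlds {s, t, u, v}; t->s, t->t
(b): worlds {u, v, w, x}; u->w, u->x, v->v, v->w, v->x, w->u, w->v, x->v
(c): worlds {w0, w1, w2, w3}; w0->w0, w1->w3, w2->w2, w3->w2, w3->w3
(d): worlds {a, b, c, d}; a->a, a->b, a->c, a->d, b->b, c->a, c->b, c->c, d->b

(b), (c), (d)

The schema corresponds to convergence: \forall x \forall y \forall z (Rxy \wedge Rxz \to \exists w (Ryw \wedge Rzw)).
(a): fails — Rtt and Rts but t and s have no common successor.
(b): satisfies the condition.
(c): satisfies the condition.
(d): satisfies the condition.
Valid on: (b), (c), (d).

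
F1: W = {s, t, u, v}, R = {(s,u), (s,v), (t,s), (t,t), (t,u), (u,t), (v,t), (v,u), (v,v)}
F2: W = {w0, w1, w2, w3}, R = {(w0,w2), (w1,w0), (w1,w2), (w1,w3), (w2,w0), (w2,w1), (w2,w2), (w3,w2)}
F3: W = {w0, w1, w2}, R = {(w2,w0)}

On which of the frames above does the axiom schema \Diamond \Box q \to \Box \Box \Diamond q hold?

F2, F3

The schema corresponds to a generalized confluence (Geach) condition: \forall x \forall y \forall z ((xRy \wedge x R^2 z) \to \exists w (yRw \wedge zRw)).
F1: fails — tRs, tR²u but no w with sRw and uRw.
F2: satisfies the condition.
F3: satisfies the condition.
Valid on: F2, F3.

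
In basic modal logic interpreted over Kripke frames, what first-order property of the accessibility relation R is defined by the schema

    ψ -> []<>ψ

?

Symmetry

Suppose ψ→□◇ψ is valid. Take Rxy and set V(ψ)={x}. Then ψ at x, so □◇ψ at x, so ◇ψ at y, so some z with Ryz has ψ; z=x, i.e. Ryx.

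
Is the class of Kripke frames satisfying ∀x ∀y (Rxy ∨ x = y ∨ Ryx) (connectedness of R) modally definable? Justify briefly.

Not modally definable

Any modally definable frame class is closed under disjoint unions.
Take 4 disjoint single-world reflexive frames: each is trivially connected, but their disjoint union has 4 worlds with no edge between distinct components, so it is not connected.
So no modal formula (or set of formulas) defines exactly the connected frames.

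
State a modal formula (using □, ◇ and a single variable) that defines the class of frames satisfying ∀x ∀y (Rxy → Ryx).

p → □◇p

This is symmetry; the standard corresponding axiom is B: p → □◇p.
Suppose p→□◇p is valid. Take Rxy and set V(p)={x}. Then p at x, so □◇p at x, so ◇p at y, so some z with Ryz has p; z=x, i.e. Ryx.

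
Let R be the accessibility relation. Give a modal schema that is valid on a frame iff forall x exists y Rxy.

□s → ◇s

This is seriality; the standard corresponding axiom is D: □s → ◇s.
Suppose □s→◇s is valid. At any x set V(s)=W. Then □s at x, so ◇s at x, so x has a successor.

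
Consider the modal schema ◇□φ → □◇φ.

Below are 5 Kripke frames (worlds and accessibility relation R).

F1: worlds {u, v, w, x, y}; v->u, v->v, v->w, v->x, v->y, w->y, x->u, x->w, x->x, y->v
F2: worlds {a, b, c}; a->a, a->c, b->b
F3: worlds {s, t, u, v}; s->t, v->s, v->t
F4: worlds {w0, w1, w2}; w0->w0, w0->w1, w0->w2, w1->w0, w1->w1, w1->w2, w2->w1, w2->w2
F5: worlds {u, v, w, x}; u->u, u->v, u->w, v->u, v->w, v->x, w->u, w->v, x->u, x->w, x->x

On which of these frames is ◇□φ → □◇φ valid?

This is the axiom for convergence; its first-order frame correspondent is ∀x ∀y ∀z (Rxy ∧ Rxz → ∃w (Ryw ∧ Rzw)).
F1: fails — Rvv and Rvu but v and u have no common successor.
F2: fails — Raa and Rac but a and c have no common successor.
F3: fails — Rst and Rst but t and t have no common successor.
F4: satisfies the condition.
F5: satisfies the condition.

F4, F5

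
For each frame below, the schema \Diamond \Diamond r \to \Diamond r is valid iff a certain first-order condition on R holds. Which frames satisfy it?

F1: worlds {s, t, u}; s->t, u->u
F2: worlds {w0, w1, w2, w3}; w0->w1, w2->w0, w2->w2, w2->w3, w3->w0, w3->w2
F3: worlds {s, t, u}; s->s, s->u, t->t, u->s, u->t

F1

The schema corresponds to transitivity: \forall x \forall y \forall z (Rxy \wedge Ryz \to Rxz).
F1: ✓.
F2: fails — Rw3w2 and Rw2w3 but not Rw3w3.
F3: fails — Rus and Rsu but not Ruu.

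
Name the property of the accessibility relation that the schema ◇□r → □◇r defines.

convergence

Suppose ◇□r→□◇r is valid. Take Rxy, Rxz and set V(r)={w : Ryw}. Then □r at y so ◇□r at x, so □◇r at x, so ◇r at z, giving w with Rzw and Ryw.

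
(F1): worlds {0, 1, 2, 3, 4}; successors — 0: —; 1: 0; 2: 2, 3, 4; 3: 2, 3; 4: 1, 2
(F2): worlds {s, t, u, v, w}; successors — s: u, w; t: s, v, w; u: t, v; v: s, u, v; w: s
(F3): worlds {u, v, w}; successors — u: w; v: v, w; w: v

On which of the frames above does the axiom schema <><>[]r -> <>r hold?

(F3)

Frame correspondent (Sahlqvist): forall x forall y (x R^2 y -> exists w (yRw & xRw)) — i.e. a generalized confluence (Geach) condition.
(F1): fails — 2R²1 but no w with 1Rw and 2Rw.
(F2): fails — uR²s but no w* with sRw* and uRw*.
(F3): condition met.
Valid on: (F3).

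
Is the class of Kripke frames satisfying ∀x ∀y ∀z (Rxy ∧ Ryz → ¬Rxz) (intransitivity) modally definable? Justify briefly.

Modal frame validity is preserved under surjective bounded morphisms.
The 7-cycle (worlds a,b,c,d,e,f,g with a→b→c→d→e→f→g→a) is intransitive. Mapping every world to a single reflexive point • is a surjective bounded morphism; the reflexive point is not intransitive (R••∧R•• but R••).
So the class is not modally definable.

No — not modally definable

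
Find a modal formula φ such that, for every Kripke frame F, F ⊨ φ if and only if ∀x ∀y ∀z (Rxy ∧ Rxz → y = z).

This is partial functionality; the standard corresponding axiom is CD: ◇p → □p.
Suppose ◇p→□p is valid. Take Rxy, Rxz and set V(p)={y}. Then ◇p at x, so □p at x, so p at z, i.e. z=y.

◇p → □p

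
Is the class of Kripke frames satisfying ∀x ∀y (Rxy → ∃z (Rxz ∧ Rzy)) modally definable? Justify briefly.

Yes: it is density, defined by the C4 schema □□q → □q.
Suppose □□q→□q is valid. Take Rxy and set V(q)={w : xR²w}. Then □□q at x, so □q at x, so q at y, i.e. ∃z(Rxz∧Rzy).

Yes, by □□q → □q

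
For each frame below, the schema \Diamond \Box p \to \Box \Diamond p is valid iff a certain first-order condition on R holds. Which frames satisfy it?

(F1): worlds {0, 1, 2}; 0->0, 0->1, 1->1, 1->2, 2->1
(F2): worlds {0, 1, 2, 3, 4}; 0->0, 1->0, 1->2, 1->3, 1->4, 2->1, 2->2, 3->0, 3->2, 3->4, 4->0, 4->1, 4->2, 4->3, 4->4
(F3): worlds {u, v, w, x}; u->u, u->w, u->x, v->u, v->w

Frame correspondent (Sahlqvist): \forall x \forall y \forall z (Rxy \wedge Rxz \to \exists w (Ryw \wedge Rzw)) — i.e. convergence.
(F1): condition met.
(F2): fails — R10 and R12 but 0 and 2 have no common successor.
(F3): fails — Ruw and Ruw but w and w have no common successor.

(F1)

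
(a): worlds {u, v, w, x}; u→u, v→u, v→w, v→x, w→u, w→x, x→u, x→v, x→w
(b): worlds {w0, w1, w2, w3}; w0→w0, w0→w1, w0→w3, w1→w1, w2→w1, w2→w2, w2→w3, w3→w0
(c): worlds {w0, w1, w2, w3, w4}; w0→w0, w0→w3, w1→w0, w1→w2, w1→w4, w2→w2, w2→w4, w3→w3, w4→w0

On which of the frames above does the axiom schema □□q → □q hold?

(b), (c)

Frame correspondent (Sahlqvist): ∀x ∀y (Rxy → ∃z (Rxz ∧ Rzy)) — i.e. density.
(a): fails — Rwx but no z with Rwz and Rzx.
(b): holds.
(c): holds.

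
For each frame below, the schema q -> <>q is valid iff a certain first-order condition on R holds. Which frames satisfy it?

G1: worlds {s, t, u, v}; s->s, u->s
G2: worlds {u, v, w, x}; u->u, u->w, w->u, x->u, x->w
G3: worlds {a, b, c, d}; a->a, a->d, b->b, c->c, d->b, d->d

G3

This is the axiom for reflexivity; its first-order frame correspondent is forall x Rxx.
G1: fails — world t does not see itself.
G2: fails — world v does not see itself.
G3: ✓.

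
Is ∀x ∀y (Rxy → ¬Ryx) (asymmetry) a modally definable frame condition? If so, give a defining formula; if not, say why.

Modal frame validity is preserved under surjective bounded morphisms.
The 5-cycle (worlds 0,1,2,3,4 with 0→1→2→3→4→0) is asymmetric. Mapping every world to a single reflexive point • is a surjective bounded morphism, and the reflexive point is not asymmetric (R•• but asymmetry requires ¬R••).
So no modal formula (or set of formulas) defines exactly the asymmetric frames.

Not modally definable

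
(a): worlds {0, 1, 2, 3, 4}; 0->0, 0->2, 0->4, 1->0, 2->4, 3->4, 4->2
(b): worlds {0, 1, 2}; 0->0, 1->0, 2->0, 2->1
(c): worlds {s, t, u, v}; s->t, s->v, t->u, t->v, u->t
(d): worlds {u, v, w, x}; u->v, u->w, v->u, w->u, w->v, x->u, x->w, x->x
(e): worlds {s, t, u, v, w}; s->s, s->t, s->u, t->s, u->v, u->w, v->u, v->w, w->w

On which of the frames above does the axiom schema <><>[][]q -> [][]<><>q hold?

Frame correspondent (Sahlqvist): forall x forall y forall z ((x R^2 y & x R^2 z) -> exists w (y R^2 w & z R^2 w)) — i.e. a generalized confluence (Geach) condition.
(a): fails — 0R²2, 0R²4 but no w with 2R²w and 4R²w.
(b): holds.
(c): fails — sR²u, sR²v but no w with uR²w and vR²w.
(d): holds.
(e): fails — sR²t, sR²v but no w* with tR²w* and vR²w*.
Valid on: (b), (d).

(b), (d)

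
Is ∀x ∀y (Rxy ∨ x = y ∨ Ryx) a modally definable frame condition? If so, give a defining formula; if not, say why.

Not definable by any modal formula

Any modally definable frame class is closed under disjoint unions.
Take 4 disjoint single-world reflexive frames: each is trivially connected, but their disjoint union has 4 worlds with no edge between distinct components, so it is not connected.
Hence connectedness of R is not modally definable.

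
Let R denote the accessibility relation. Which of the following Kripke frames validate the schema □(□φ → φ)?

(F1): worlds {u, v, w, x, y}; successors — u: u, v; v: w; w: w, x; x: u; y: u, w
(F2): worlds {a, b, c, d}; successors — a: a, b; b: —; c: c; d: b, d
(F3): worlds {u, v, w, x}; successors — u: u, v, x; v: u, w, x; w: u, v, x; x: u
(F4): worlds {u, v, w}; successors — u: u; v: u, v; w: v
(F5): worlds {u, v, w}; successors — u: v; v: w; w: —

This is the axiom for shift-reflexivity; its first-order frame correspondent is ∀x ∀y (Rxy → Ryy).
(F1): fails — Ruv but not Rvv.
(F2): fails — Rab but not Rbb.
(F3): fails — Ruv but not Rvv.
(F4): holds.
(F5): fails — Ruv but not Rvv.

(F4)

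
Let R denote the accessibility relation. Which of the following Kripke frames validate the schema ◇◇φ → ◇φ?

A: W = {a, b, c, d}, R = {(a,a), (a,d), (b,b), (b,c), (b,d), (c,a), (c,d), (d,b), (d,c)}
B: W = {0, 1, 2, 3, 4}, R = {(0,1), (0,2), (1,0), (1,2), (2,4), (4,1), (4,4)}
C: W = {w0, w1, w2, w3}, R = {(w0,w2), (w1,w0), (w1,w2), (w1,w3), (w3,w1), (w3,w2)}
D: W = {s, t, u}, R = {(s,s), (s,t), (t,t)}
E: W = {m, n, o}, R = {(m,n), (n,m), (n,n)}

D

Frame correspondent (Sahlqvist): ∀x ∀y ∀z (Rxy ∧ Ryz → Rxz) — i.e. transitivity.
A: fails — Rbc and Rca but not Rba.
B: fails — R10 and R01 but not R11.
C: fails — Rw3w1 and Rw1w0 but not Rw3w0.
D: holds.
E: fails — Rmn and Rnm but not Rmm.
Valid on: D.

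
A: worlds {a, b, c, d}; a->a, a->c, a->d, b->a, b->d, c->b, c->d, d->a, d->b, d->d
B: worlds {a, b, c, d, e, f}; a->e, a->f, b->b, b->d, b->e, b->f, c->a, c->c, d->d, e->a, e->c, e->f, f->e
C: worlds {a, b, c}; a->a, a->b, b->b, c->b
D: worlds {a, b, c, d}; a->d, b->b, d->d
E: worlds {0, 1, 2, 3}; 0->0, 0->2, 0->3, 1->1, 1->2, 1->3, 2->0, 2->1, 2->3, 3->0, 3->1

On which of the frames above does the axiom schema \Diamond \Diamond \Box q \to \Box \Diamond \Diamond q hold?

A, C, D, E

The schema corresponds to a generalized confluence (Geach) condition: \forall x \forall y \forall z ((x R^2 y \wedge xRz) \to \exists w (yRw \wedge z R^2 w)).
A: satisfies the condition.
B: fails — aR²f, aRf but no w with fRw and fR²w.
C: satisfies the condition.
D: satisfies the condition.
E: satisfies the condition.
Valid on: A, C, D, E.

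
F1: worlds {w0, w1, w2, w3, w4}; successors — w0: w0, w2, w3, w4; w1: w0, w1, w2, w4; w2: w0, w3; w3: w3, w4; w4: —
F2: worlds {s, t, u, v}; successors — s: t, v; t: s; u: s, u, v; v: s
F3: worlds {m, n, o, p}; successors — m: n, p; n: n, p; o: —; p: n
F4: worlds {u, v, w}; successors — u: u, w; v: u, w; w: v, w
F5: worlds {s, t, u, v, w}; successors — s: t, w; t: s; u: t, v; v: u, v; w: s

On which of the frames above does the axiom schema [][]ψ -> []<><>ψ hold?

F3, F4

The schema corresponds to a generalized confluence (Geach) condition: forall x forall z (xRz -> exists w (x R^2 w & z R^2 w)).
F1: fails — w0Rw4 but no w with w0R²w and w4R²w.
F2: fails — sRt but no w with sR²w and tR²w.
F3: condition met.
F4: condition met.
F5: fails — sRt but no w* with sR²w* and tR²w*.
Valid on: F3, F4.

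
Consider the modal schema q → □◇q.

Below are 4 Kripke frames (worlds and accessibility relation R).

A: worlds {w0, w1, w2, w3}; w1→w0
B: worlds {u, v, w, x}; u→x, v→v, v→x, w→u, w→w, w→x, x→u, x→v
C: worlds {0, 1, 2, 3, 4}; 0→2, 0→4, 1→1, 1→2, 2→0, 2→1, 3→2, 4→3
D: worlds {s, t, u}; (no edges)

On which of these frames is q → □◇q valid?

D

The schema corresponds to symmetry: ∀x ∀y (Rxy → Ryx).
A: fails — Rw1w0 but not Rw0w1.
B: fails — Rwu but not Ruw.
C: fails — R32 but not R23.
D: satisfies the condition.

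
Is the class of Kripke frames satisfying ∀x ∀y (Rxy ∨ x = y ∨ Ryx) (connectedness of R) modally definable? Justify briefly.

Not modally definable

If a class were modally definable it would be closed under disjoint unions (Goldblatt–Thomason).
Take 4 disjoint single-world reflexive frames: each is trivially connected, but their disjoint union has 4 worlds with no edge between distinct components, so it is not connected.
So the class is not modally definable.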